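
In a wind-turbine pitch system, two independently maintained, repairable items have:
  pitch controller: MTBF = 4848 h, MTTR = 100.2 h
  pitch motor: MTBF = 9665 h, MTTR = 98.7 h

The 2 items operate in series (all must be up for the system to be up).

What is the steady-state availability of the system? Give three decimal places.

0.970

A(pitch controller) = MTBF/(MTBF+MTTR) = 4848/(4848+100.2) = 0.979750
A(pitch motor) = MTBF/(MTBF+MTTR) = 9665/(9665+98.7) = 0.989891
Series availability: 0.979750 × 0.989891 = 0.970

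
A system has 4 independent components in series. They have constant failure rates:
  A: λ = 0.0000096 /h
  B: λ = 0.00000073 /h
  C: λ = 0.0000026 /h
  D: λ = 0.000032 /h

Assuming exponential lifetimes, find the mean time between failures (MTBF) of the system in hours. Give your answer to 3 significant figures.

22300

Series of exponential components: λ_sys = Σ λ_i
λ_sys = 0.0000096 + 0.00000073 + 0.0000026 + 0.000032 = 4.4930e-05 /h
MTBF = 1 / λ_sys = 22300 h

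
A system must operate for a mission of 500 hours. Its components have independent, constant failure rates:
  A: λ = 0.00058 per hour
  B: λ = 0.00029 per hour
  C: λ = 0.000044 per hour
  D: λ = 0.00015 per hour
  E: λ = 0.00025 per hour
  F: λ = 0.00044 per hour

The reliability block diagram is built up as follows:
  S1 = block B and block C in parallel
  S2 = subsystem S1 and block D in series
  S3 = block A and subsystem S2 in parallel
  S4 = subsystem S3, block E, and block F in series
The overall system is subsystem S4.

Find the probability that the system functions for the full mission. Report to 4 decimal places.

0.6949

R(A) = exp(−0.00058 × 500) = 0.748264
R(B) = exp(−0.00029 × 500) = 0.865022
R(C) = exp(−0.000044 × 500) = 0.978240
R(D) = exp(−0.00015 × 500) = 0.927743
R(E) = exp(−0.00025 × 500) = 0.882497
R(F) = exp(−0.00044 × 500) = 0.802519
Parallel (B and C): 1 − (1 − 0.865022)(1 − 0.978240) = 0.997063
Series ([0.997063] and D): 0.997063 × 0.927743 = 0.925018
Parallel (A and [0.925018]): 1 − (1 − 0.748264)(1 − 0.925018) = 0.981124
Series ([0.981124], E, and F): 0.981124 × 0.882497 × 0.802519 = 0.6949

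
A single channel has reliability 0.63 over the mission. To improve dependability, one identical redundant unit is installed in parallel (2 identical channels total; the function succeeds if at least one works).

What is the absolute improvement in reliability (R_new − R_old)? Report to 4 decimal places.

0.2331

R_before = 0.63
R_after = 1 − (1 − 0.63)^2 = 0.8631
ΔR = 0.8631 − 0.63 = 0.2331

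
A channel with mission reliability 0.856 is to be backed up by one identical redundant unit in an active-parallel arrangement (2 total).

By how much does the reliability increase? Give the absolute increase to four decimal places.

0.1233

R_before = 0.856
R_after = 1 − (1 − 0.856)^2 = 0.9793
ΔR = 0.9793 − 0.856 = 0.1233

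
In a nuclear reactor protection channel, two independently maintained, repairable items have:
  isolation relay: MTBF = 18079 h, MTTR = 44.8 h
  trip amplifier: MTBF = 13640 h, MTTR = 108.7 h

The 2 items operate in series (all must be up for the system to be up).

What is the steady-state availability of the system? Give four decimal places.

A(isolation relay) = MTBF/(MTBF+MTTR) = 18079/(18079+44.8) = 0.997528
A(trip amplifier) = MTBF/(MTBF+MTTR) = 13640/(13640+108.7) = 0.992094
Series availability: 0.997528 × 0.992094 = 0.9896

0.9896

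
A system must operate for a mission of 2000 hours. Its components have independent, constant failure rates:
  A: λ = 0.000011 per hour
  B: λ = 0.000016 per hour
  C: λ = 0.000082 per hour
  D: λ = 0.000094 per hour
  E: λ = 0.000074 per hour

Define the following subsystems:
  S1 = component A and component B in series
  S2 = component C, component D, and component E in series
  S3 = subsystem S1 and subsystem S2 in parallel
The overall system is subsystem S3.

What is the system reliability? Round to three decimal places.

R(A) = exp(−0.000011 × 2000) = 0.97824
R(B) = exp(−0.000016 × 2000) = 0.96851
R(C) = exp(−0.000082 × 2000) = 0.84874
R(D) = exp(−0.000094 × 2000) = 0.82861
R(E) = exp(−0.000074 × 2000) = 0.86243
Series (A and B): 0.97824 × 0.96851 = 0.94744
Series (C, D, and E): 0.84874 × 0.82861 × 0.86243 = 0.60652
Parallel ([0.94744] and [0.60652]): 1 − (1 − 0.94744)(1 − 0.60652) = 0.979

0.979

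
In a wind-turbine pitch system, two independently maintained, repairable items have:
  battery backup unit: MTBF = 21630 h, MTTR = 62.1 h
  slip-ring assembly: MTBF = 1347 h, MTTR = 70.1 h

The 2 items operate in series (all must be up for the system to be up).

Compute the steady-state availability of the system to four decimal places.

A(battery backup unit) = MTBF/(MTBF+MTTR) = 21630/(21630+62.1) = 0.997137
A(slip-ring assembly) = MTBF/(MTBF+MTTR) = 1347/(1347+70.1) = 0.950533
Series availability: 0.997137 × 0.950533 = 0.9478

0.9478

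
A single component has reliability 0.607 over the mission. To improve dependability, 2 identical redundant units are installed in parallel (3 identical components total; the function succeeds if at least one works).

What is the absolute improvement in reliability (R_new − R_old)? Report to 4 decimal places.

0.3323

R_before = 0.607
R_after = 1 − (1 − 0.607)^3 = 0.9393
ΔR = 0.9393 − 0.607 = 0.3323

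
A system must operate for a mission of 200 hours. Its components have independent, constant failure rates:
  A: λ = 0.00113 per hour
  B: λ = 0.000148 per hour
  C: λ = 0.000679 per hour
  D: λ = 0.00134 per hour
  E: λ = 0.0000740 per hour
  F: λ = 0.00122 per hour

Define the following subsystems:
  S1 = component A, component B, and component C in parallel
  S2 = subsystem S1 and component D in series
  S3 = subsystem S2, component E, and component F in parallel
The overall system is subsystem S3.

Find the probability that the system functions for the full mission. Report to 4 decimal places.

R(A) = exp(−0.00113 × 200) = 0.797718
R(B) = exp(−0.000148 × 200) = 0.970834
R(C) = exp(−0.000679 × 200) = 0.873017
R(D) = exp(−0.00134 × 200) = 0.764908
R(E) = exp(−0.0000740 × 200) = 0.985309
R(F) = exp(−0.00122 × 200) = 0.783488
Parallel (A, B, and C): 1 − (1 − 0.797718)(1 − 0.970834)(1 − 0.873017) = 0.999251
Series ([0.999251] and D): 0.999251 × 0.764908 = 0.764335
Parallel ([0.764335], E, and F): 1 − (1 − 0.764335)(1 − 0.985309)(1 − 0.783488) = 0.9993

0.9993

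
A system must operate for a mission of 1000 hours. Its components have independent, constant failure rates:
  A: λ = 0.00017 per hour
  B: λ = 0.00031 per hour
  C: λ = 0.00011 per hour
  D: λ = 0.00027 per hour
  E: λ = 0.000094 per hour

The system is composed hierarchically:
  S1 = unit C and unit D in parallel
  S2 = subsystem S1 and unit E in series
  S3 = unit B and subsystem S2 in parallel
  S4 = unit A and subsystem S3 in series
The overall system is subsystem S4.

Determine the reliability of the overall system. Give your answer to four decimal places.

0.8184

R(A) = exp(−0.00017 × 1000) = 0.843665
R(B) = exp(−0.00031 × 1000) = 0.733447
R(C) = exp(−0.00011 × 1000) = 0.895834
R(D) = exp(−0.00027 × 1000) = 0.763379
R(E) = exp(−0.000094 × 1000) = 0.910283
Parallel (C and D): 1 − (1 − 0.895834)(1 − 0.763379) = 0.975352
Series ([0.975352] and E): 0.975352 × 0.910283 = 0.887846
Parallel (B and [0.887846]): 1 − (1 − 0.733447)(1 − 0.887846) = 0.970105
Series (A and [0.970105]): 0.843665 × 0.970105 = 0.8184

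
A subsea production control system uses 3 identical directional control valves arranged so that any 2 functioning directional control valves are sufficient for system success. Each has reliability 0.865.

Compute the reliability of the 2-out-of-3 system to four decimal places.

R = Σ_{i=2}^{3} C(3,i) p^i (1−p)^{3−i} with p = 0.865
C(3,2)·0.865^2·0.135^1 = 0.303031
C(3,3)·0.865^3·0.135^0 = 0.647215
Sum = 0.9502

0.9502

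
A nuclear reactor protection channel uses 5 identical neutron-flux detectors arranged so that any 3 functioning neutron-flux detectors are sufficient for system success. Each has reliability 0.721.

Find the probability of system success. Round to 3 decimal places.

0.864

R = Σ_{i=3}^{5} C(5,i) p^i (1−p)^{5−i} with p = 0.721
C(5,3)·0.721^3·0.279^2 = 0.29175
C(5,4)·0.721^4·0.279^1 = 0.37698
C(5,5)·0.721^5·0.279^0 = 0.19484
Sum = 0.864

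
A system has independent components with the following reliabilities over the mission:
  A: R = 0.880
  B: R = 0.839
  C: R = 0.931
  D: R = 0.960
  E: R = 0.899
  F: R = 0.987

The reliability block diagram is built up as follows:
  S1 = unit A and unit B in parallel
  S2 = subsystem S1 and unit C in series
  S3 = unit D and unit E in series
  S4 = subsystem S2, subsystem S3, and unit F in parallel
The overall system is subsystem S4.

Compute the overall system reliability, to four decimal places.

Parallel (A and B): 1 − (1 − 0.880000)(1 − 0.839000) = 0.980680
Series ([0.980680] and C): 0.980680 × 0.931000 = 0.913013
Series (D and E): 0.960000 × 0.899000 = 0.863040
Parallel ([0.913013], [0.863040], and F): 1 − (1 − 0.913013)(1 − 0.863040)(1 − 0.987000) = 0.9998

0.9998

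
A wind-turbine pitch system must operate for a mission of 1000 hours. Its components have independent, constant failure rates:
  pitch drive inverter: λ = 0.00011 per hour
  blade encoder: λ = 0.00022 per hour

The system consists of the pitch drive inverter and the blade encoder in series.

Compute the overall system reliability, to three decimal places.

0.719

R(pitch drive inverter) = exp(−0.00011 × 1000) = 0.89583
R(blade encoder) = exp(−0.00022 × 1000) = 0.80252
Series (pitch drive inverter and blade encoder): 0.89583 × 0.80252 = 0.719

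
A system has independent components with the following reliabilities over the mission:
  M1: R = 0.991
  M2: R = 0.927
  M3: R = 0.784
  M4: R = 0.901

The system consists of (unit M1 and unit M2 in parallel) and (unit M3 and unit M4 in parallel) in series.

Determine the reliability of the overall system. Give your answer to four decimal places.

0.9780

Parallel (M1 and M2): 1 − (1 − 0.991000)(1 − 0.927000) = 0.999343
Parallel (M3 and M4): 1 − (1 − 0.784000)(1 − 0.901000) = 0.978616
Series ([0.999343] and [0.978616]): 0.999343 × 0.978616 = 0.9780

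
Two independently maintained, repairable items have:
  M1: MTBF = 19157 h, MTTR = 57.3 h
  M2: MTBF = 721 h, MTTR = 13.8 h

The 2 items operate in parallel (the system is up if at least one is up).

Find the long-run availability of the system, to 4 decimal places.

A(M1) = MTBF/(MTBF+MTTR) = 19157/(19157+57.3) = 0.997018
A(M2) = MTBF/(MTBF+MTTR) = 721/(721+13.8) = 0.981219
Parallel availability: 1 − (1 − 0.997018)(1 − 0.981219) = 0.9999

0.9999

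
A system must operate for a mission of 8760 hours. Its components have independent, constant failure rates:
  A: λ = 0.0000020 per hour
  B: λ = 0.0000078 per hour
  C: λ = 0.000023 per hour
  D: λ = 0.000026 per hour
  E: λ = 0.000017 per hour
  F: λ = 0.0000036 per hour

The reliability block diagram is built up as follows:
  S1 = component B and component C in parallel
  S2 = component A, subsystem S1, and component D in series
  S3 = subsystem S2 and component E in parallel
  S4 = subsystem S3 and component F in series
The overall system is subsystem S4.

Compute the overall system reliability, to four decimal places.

0.9385

R(A) = exp(−0.0000020 × 8760) = 0.982633
R(B) = exp(−0.0000078 × 8760) = 0.933954
R(C) = exp(−0.000023 × 8760) = 0.817520
R(D) = exp(−0.000026 × 8760) = 0.796315
R(E) = exp(−0.000017 × 8760) = 0.861638
R(F) = exp(−0.0000036 × 8760) = 0.968956
Parallel (B and C): 1 − (1 − 0.933954)(1 − 0.817520) = 0.987948
Series (A, [0.987948], and D): 0.982633 × 0.987948 × 0.796315 = 0.773055
Parallel ([0.773055] and E): 1 − (1 − 0.773055)(1 − 0.861638) = 0.968599
Series ([0.968599] and F): 0.968599 × 0.968956 = 0.9385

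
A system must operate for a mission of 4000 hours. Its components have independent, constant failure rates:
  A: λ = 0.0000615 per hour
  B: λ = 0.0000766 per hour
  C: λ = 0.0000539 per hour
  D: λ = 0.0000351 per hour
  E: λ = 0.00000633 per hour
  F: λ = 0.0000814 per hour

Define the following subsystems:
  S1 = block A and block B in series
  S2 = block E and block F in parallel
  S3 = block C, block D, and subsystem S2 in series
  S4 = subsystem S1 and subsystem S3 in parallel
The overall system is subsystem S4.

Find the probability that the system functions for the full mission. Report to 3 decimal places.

0.871

R(A) = exp(−0.0000615 × 4000) = 0.78192
R(B) = exp(−0.0000766 × 4000) = 0.73609
R(C) = exp(−0.0000539 × 4000) = 0.80606
R(D) = exp(−0.0000351 × 4000) = 0.86901
R(E) = exp(−0.00000633 × 4000) = 0.97500
R(F) = exp(−0.0000814 × 4000) = 0.72209
Series (A and B): 0.78192 × 0.73609 = 0.57556
Parallel (E and F): 1 − (1 − 0.97500)(1 − 0.72209) = 0.99305
Series (C, D, and [0.99305]): 0.80606 × 0.86901 × 0.99305 = 0.69561
Parallel ([0.57556] and [0.69561]): 1 − (1 − 0.57556)(1 − 0.69561) = 0.871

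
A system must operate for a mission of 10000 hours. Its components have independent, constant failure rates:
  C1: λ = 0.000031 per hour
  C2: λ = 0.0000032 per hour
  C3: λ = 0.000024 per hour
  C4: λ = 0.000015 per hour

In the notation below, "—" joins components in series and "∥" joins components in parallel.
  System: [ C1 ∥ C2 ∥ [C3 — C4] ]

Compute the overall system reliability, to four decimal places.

0.9973

R(C1) = exp(−0.000031 × 10000) = 0.733447
R(C2) = exp(−0.0000032 × 10000) = 0.968507
R(C3) = exp(−0.000024 × 10000) = 0.786628
R(C4) = exp(−0.000015 × 10000) = 0.860708
Series (C3 and C4): 0.786628 × 0.860708 = 0.677057
Parallel (C1, C2, and [0.677057]): 1 − (1 − 0.733447)(1 − 0.968507)(1 − 0.677057) = 0.9973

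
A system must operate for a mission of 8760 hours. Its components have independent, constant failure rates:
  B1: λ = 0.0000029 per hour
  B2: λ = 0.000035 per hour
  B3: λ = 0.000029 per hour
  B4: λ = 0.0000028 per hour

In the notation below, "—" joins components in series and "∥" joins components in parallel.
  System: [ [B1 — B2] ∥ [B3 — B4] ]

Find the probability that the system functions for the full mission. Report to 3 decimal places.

0.931

R(B1) = exp(−0.0000029 × 8760) = 0.97492
R(B2) = exp(−0.000035 × 8760) = 0.73594
R(B3) = exp(−0.000029 × 8760) = 0.77566
R(B4) = exp(−0.0000028 × 8760) = 0.97577
Series (B1 and B2): 0.97492 × 0.73594 = 0.71748
Series (B3 and B4): 0.77566 × 0.97577 = 0.75687
Parallel ([0.71748] and [0.75687]): 1 − (1 − 0.71748)(1 − 0.75687) = 0.931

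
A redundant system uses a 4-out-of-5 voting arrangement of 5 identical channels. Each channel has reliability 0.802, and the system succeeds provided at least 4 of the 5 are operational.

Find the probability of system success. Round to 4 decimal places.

R = Σ_{i=4}^{5} C(5,i) p^i (1−p)^{5−i} with p = 0.802
C(5,4)·0.802^4·0.198^1 = 0.409574
C(5,5)·0.802^5·0.198^0 = 0.331797
Sum = 0.7414

0.7414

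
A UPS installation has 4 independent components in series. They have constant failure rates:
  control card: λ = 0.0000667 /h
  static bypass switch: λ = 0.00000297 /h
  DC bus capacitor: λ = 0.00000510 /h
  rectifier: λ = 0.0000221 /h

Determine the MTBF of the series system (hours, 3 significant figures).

Series of exponential components: λ_sys = Σ λ_i
λ_sys = 0.0000667 + 0.00000297 + 0.00000510 + 0.0000221 = 9.6870e-05 /h
MTBF = 1 / λ_sys = 10300 h

10300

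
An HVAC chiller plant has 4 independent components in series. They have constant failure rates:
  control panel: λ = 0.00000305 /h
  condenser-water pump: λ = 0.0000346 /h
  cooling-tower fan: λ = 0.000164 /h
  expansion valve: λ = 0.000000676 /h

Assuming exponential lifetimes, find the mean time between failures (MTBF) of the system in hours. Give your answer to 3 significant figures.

Series of exponential components: λ_sys = Σ λ_i
λ_sys = 0.00000305 + 0.0000346 + 0.000164 + 0.000000676 = 2.0233e-04 /h
MTBF = 1 / λ_sys = 4940 h

4940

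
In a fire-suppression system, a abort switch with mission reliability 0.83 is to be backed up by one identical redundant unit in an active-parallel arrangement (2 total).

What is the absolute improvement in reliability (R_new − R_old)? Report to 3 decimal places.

0.141

R_before = 0.83
R_after = 1 − (1 − 0.83)^2 = 0.971
ΔR = 0.971 − 0.83 = 0.141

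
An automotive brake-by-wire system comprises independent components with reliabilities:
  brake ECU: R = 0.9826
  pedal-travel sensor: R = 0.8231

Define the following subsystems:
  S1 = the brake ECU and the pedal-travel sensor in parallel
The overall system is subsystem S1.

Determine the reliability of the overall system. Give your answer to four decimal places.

0.9969

Parallel (brake ECU and pedal-travel sensor): 1 − (1 − 0.982600)(1 − 0.823100) = 0.9969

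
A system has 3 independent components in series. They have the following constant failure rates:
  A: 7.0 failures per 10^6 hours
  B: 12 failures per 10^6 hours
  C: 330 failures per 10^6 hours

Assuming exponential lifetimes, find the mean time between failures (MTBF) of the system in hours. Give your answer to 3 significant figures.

2870

Series of exponential components: λ_sys = Σ λ_i
λ_sys = 0.0000070 + 0.000012 + 0.00033 = 3.4900e-04 /h
MTBF = 1 / λ_sys = 2870 h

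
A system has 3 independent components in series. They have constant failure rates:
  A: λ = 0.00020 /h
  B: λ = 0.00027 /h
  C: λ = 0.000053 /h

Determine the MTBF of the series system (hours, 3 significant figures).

1910

Series of exponential components: λ_sys = Σ λ_i
λ_sys = 0.00020 + 0.00027 + 0.000053 = 5.2300e-04 /h
MTBF = 1 / λ_sys = 1910 h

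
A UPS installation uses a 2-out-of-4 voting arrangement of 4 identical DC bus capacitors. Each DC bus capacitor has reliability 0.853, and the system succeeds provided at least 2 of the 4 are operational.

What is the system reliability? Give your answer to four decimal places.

0.9887

R = Σ_{i=2}^{4} C(4,i) p^i (1−p)^{4−i} with p = 0.853
C(4,2)·0.853^2·0.147^2 = 0.094337
C(4,3)·0.853^3·0.147^1 = 0.364942
C(4,4)·0.853^4·0.147^0 = 0.529415
Sum = 0.9887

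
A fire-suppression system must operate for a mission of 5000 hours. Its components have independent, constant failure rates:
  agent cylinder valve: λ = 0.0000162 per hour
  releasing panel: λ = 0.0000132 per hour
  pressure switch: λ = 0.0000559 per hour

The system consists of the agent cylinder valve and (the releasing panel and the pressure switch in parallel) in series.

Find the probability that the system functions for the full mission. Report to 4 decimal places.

0.9078

R(agent cylinder valve) = exp(−0.0000162 × 5000) = 0.922194
R(releasing panel) = exp(−0.0000132 × 5000) = 0.936131
R(pressure switch) = exp(−0.0000559 × 5000) = 0.756162
Parallel (releasing panel and pressure switch): 1 − (1 − 0.936131)(1 − 0.756162) = 0.984426
Series (agent cylinder valve and [0.984426]): 0.922194 × 0.984426 = 0.9078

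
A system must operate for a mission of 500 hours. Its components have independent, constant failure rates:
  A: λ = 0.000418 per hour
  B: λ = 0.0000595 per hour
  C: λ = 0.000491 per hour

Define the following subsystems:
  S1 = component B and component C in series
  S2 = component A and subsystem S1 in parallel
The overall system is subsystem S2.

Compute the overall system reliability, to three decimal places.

0.955

R(A) = exp(−0.000418 × 500) = 0.81140
R(B) = exp(−0.0000595 × 500) = 0.97069
R(C) = exp(−0.000491 × 500) = 0.78231
Series (B and C): 0.97069 × 0.78231 = 0.75938
Parallel (A and [0.75938]): 1 − (1 − 0.81140)(1 − 0.75938) = 0.955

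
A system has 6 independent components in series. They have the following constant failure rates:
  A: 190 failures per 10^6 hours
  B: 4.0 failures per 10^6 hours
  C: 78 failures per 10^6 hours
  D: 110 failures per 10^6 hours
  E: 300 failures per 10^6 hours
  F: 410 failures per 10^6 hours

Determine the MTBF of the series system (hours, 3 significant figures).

Series of exponential components: λ_sys = Σ λ_i
λ_sys = 0.00019 + 0.0000040 + 0.000078 + 0.00011 + 0.00030 + 0.00041 = 1.0920e-03 /h
MTBF = 1 / λ_sys = 916 h

916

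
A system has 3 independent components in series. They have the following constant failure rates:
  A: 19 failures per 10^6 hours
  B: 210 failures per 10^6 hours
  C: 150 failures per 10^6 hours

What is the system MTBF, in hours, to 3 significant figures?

Series of exponential components: λ_sys = Σ λ_i
λ_sys = 0.000019 + 0.00021 + 0.00015 = 3.7900e-04 /h
MTBF = 1 / λ_sys = 2640 h

2640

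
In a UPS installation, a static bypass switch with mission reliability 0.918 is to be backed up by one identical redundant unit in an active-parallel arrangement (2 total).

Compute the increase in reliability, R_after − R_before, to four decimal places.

0.0753

R_before = 0.918
R_after = 1 − (1 − 0.918)^2 = 0.9933
ΔR = 0.9933 − 0.918 = 0.0753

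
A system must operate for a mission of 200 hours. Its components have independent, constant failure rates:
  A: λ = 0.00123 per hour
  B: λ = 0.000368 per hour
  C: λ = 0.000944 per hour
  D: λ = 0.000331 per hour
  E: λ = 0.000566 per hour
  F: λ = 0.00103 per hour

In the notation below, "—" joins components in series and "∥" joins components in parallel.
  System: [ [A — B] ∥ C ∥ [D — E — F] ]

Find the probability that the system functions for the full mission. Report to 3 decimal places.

R(A) = exp(−0.00123 × 200) = 0.78192
R(B) = exp(−0.000368 × 200) = 0.92904
R(C) = exp(−0.000944 × 200) = 0.82795
R(D) = exp(−0.000331 × 200) = 0.93594
R(E) = exp(−0.000566 × 200) = 0.89297
R(F) = exp(−0.00103 × 200) = 0.81383
Series (A and B): 0.78192 × 0.92904 = 0.72643
Series (D, E, and F): 0.93594 × 0.89297 × 0.81383 = 0.68017
Parallel ([0.72643], C, and [0.68017]): 1 − (1 − 0.72643)(1 − 0.82795)(1 − 0.68017) = 0.985

0.985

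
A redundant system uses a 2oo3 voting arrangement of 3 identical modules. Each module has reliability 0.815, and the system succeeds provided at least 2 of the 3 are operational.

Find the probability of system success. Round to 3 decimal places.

R = Σ_{i=2}^{3} C(3,i) p^i (1−p)^{3−i} with p = 0.815
C(3,2)·0.815^2·0.185^1 = 0.36864
C(3,3)·0.815^3·0.185^0 = 0.54134
Sum = 0.910

0.910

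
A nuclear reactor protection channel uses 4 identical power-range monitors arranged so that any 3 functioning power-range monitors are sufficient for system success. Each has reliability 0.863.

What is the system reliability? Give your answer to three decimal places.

R = Σ_{i=3}^{4} C(4,i) p^i (1−p)^{4−i} with p = 0.863
C(4,3)·0.863^3·0.137^1 = 0.35222
C(4,4)·0.863^4·0.137^0 = 0.55468
Sum = 0.907

0.907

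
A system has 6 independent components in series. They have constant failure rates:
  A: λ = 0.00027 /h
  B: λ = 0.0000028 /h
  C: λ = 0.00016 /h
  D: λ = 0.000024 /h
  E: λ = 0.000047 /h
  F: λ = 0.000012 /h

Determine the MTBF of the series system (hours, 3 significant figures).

1940

Series of exponential components: λ_sys = Σ λ_i
λ_sys = 0.00027 + 0.0000028 + 0.00016 + 0.000024 + 0.000047 + 0.000012 = 5.1580e-04 /h
MTBF = 1 / λ_sys = 1940 h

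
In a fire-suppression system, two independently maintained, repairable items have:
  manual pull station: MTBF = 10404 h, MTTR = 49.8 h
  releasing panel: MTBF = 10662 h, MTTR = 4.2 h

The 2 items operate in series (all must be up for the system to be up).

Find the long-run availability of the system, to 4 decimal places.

0.9948

A(manual pull station) = MTBF/(MTBF+MTTR) = 10404/(10404+49.8) = 0.995236
A(releasing panel) = MTBF/(MTBF+MTTR) = 10662/(10662+4.2) = 0.999606
Series availability: 0.995236 × 0.999606 = 0.9948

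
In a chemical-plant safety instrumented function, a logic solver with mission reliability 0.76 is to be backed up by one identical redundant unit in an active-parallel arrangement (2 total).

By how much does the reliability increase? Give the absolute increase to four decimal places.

R_before = 0.76
R_after = 1 − (1 − 0.76)^2 = 0.9424
ΔR = 0.9424 − 0.76 = 0.1824

0.1824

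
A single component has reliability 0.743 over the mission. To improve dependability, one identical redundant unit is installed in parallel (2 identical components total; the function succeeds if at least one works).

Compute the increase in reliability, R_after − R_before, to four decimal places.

0.1910

R_before = 0.743
R_after = 1 − (1 − 0.743)^2 = 0.9340
ΔR = 0.9340 − 0.743 = 0.1910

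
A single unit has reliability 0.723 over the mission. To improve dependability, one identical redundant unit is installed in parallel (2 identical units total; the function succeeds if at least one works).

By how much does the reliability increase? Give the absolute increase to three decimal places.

0.200

R_before = 0.723
R_after = 1 − (1 − 0.723)^2 = 0.923
ΔR = 0.923 − 0.723 = 0.200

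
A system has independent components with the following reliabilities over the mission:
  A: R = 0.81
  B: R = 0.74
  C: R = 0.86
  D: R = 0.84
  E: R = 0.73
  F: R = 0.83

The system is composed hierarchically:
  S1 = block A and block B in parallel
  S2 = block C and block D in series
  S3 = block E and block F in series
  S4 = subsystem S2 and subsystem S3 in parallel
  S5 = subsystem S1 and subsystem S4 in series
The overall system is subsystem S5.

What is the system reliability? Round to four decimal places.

0.8466

Parallel (A and B): 1 − (1 − 0.810000)(1 − 0.740000) = 0.950600
Series (C and D): 0.860000 × 0.840000 = 0.722400
Series (E and F): 0.730000 × 0.830000 = 0.605900
Parallel ([0.722400] and [0.605900]): 1 − (1 − 0.722400)(1 − 0.605900) = 0.890598
Series ([0.950600] and [0.890598]): 0.950600 × 0.890598 = 0.8466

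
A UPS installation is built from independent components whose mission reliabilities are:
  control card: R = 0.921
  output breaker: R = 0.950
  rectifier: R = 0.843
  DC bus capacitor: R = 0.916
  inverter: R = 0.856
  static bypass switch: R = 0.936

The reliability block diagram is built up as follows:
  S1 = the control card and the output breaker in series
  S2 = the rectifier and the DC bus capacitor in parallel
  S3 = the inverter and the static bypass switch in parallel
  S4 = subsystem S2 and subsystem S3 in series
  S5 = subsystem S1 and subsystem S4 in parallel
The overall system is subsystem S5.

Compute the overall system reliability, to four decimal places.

Series (control card and output breaker): 0.921000 × 0.950000 = 0.874950
Parallel (rectifier and DC bus capacitor): 1 − (1 − 0.843000)(1 − 0.916000) = 0.986812
Parallel (inverter and static bypass switch): 1 − (1 − 0.856000)(1 − 0.936000) = 0.990784
Series ([0.986812] and [0.990784]): 0.986812 × 0.990784 = 0.977718
Parallel ([0.874950] and [0.977718]): 1 − (1 − 0.874950)(1 − 0.977718) = 0.9972

0.9972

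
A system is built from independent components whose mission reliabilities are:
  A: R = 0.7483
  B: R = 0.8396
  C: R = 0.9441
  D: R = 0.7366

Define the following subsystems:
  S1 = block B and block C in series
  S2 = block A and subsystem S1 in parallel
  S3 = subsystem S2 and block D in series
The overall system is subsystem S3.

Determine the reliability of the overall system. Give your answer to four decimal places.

0.6982

Series (B and C): 0.839600 × 0.944100 = 0.792666
Parallel (A and [0.792666]): 1 − (1 − 0.748300)(1 − 0.792666) = 0.947814
Series ([0.947814] and D): 0.947814 × 0.736600 = 0.6982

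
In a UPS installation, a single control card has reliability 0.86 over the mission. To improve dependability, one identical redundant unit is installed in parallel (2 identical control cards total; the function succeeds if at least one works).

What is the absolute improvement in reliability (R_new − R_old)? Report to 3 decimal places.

0.120

R_before = 0.86
R_after = 1 − (1 − 0.86)^2 = 0.980
ΔR = 0.980 − 0.86 = 0.120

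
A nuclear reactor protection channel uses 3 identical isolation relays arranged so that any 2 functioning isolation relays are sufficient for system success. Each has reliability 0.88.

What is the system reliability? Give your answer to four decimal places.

R = Σ_{i=2}^{3} C(3,i) p^i (1−p)^{3−i} with p = 0.88
C(3,2)·0.88^2·0.12^1 = 0.278784
C(3,3)·0.88^3·0.12^0 = 0.681472
Sum = 0.9603

0.9603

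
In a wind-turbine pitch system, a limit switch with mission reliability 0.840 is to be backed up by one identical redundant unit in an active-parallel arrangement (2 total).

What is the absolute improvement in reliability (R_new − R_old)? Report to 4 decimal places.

0.1344

R_before = 0.840
R_after = 1 − (1 − 0.840)^2 = 0.9744
ΔR = 0.9744 − 0.840 = 0.1344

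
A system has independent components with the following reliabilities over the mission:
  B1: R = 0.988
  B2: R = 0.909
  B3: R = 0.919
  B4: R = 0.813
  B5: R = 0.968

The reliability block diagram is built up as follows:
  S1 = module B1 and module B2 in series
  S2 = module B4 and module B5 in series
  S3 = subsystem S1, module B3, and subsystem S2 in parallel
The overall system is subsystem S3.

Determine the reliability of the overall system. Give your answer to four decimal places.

Series (B1 and B2): 0.988000 × 0.909000 = 0.898092
Series (B4 and B5): 0.813000 × 0.968000 = 0.786984
Parallel ([0.898092], B3, and [0.786984]): 1 − (1 − 0.898092)(1 − 0.919000)(1 − 0.786984) = 0.9982

0.9982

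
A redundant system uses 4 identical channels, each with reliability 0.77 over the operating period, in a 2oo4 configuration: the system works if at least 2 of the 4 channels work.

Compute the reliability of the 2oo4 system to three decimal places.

R = Σ_{i=2}^{4} C(4,i) p^i (1−p)^{4−i} with p = 0.77
C(4,2)·0.77^2·0.23^2 = 0.18819
C(4,3)·0.77^3·0.23^1 = 0.42001
C(4,4)·0.77^4·0.23^0 = 0.35153
Sum = 0.960

0.960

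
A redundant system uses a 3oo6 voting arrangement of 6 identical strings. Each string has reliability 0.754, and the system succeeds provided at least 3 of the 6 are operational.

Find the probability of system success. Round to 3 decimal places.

R = Σ_{i=3}^{6} C(6,i) p^i (1−p)^{6−i} with p = 0.754
C(6,3)·0.754^3·0.246^3 = 0.12763
C(6,4)·0.754^4·0.246^2 = 0.29339
C(6,5)·0.754^5·0.246^1 = 0.35970
C(6,6)·0.754^6·0.246^0 = 0.18375
Sum = 0.964

0.964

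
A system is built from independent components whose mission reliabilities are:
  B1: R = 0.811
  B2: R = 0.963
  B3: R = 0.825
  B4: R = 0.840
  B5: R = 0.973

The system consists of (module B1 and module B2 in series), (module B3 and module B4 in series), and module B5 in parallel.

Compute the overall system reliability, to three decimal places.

0.998

Series (B1 and B2): 0.81100 × 0.96300 = 0.78099
Series (B3 and B4): 0.82500 × 0.84000 = 0.69300
Parallel ([0.78099], [0.69300], and B5): 1 − (1 − 0.78099)(1 − 0.69300)(1 − 0.97300) = 0.998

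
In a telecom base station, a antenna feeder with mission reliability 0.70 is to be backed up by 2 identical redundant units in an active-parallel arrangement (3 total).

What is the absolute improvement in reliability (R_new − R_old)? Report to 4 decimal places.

0.2730

R_before = 0.70
R_after = 1 − (1 − 0.70)^3 = 0.9730
ΔR = 0.9730 − 0.70 = 0.2730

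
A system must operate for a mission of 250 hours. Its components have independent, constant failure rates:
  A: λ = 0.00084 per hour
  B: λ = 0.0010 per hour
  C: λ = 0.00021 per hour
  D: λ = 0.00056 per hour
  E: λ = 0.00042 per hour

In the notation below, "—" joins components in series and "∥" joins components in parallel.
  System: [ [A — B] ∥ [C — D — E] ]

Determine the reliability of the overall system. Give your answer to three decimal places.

R(A) = exp(−0.00084 × 250) = 0.81058
R(B) = exp(−0.0010 × 250) = 0.77880
R(C) = exp(−0.00021 × 250) = 0.94885
R(D) = exp(−0.00056 × 250) = 0.86936
R(E) = exp(−0.00042 × 250) = 0.90032
Series (A and B): 0.81058 × 0.77880 = 0.63128
Series (C, D, and E): 0.94885 × 0.86936 × 0.90032 = 0.74267
Parallel ([0.63128] and [0.74267]): 1 − (1 − 0.63128)(1 − 0.74267) = 0.905

0.905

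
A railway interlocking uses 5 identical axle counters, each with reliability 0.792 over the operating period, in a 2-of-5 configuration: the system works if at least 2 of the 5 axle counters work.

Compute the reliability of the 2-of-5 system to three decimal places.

0.992

R = Σ_{i=2}^{5} C(5,i) p^i (1−p)^{5−i} with p = 0.792
C(5,2)·0.792^2·0.208^3 = 0.05645
C(5,3)·0.792^3·0.208^2 = 0.21493
C(5,4)·0.792^4·0.208^1 = 0.40920
C(5,5)·0.792^5·0.208^0 = 0.31162
Sum = 0.992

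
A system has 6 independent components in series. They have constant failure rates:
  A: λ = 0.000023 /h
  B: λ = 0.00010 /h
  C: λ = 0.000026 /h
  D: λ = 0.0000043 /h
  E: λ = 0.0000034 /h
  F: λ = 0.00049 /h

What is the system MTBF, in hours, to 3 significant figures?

1550

Series of exponential components: λ_sys = Σ λ_i
λ_sys = 0.000023 + 0.00010 + 0.000026 + 0.0000043 + 0.0000034 + 0.00049 = 6.4670e-04 /h
MTBF = 1 / λ_sys = 1550 h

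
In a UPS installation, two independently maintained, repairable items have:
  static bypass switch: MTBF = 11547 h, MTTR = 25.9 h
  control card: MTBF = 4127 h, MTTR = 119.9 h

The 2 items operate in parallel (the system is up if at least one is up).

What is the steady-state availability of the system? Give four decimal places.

0.9999

A(static bypass switch) = MTBF/(MTBF+MTTR) = 11547/(11547+25.9) = 0.997762
A(control card) = MTBF/(MTBF+MTTR) = 4127/(4127+119.9) = 0.971768
Parallel availability: 1 − (1 − 0.997762)(1 − 0.971768) = 0.9999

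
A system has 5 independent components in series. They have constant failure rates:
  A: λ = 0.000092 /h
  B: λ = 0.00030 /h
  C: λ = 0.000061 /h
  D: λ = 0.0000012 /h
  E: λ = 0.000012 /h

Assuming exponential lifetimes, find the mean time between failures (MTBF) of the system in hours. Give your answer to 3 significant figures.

2150

Series of exponential components: λ_sys = Σ λ_i
λ_sys = 0.000092 + 0.00030 + 0.000061 + 0.0000012 + 0.000012 = 4.6620e-04 /h
MTBF = 1 / λ_sys = 2150 h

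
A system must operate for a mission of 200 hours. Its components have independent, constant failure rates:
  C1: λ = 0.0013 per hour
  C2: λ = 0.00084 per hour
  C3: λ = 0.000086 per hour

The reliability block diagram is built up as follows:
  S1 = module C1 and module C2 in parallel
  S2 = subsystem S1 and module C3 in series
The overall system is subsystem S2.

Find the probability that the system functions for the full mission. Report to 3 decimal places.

0.948

R(C1) = exp(−0.0013 × 200) = 0.77105
R(C2) = exp(−0.00084 × 200) = 0.84535
R(C3) = exp(−0.000086 × 200) = 0.98295
Parallel (C1 and C2): 1 − (1 − 0.77105)(1 − 0.84535) = 0.96459
Series ([0.96459] and C3): 0.96459 × 0.98295 = 0.948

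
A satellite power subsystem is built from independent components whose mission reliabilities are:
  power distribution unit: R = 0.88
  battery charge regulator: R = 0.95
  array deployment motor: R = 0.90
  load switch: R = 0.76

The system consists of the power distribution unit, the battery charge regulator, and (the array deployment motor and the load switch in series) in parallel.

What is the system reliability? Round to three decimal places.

Series (array deployment motor and load switch): 0.90000 × 0.76000 = 0.68400
Parallel (power distribution unit, battery charge regulator, and [0.68400]): 1 − (1 − 0.88000)(1 − 0.95000)(1 − 0.68400) = 0.998

0.998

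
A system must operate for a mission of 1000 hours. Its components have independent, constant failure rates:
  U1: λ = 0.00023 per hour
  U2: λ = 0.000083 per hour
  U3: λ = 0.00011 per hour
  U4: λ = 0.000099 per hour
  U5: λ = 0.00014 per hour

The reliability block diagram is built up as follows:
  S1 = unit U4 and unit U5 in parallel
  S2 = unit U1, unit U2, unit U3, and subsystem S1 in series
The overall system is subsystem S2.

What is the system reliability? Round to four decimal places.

R(U1) = exp(−0.00023 × 1000) = 0.794534
R(U2) = exp(−0.000083 × 1000) = 0.920351
R(U3) = exp(−0.00011 × 1000) = 0.895834
R(U4) = exp(−0.000099 × 1000) = 0.905743
R(U5) = exp(−0.00014 × 1000) = 0.869358
Parallel (U4 and U5): 1 − (1 − 0.905743)(1 − 0.869358) = 0.987686
Series (U1, U2, U3, and [0.987686]): 0.794534 × 0.920351 × 0.895834 × 0.987686 = 0.6470

0.6470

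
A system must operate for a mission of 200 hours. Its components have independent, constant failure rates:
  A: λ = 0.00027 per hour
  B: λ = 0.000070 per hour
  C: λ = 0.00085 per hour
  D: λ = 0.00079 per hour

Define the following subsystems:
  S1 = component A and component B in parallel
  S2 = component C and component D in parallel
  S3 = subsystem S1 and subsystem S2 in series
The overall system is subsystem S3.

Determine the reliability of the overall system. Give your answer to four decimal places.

R(A) = exp(−0.00027 × 200) = 0.947432
R(B) = exp(−0.000070 × 200) = 0.986098
R(C) = exp(−0.00085 × 200) = 0.843665
R(D) = exp(−0.00079 × 200) = 0.853850
Parallel (A and B): 1 − (1 − 0.947432)(1 − 0.986098) = 0.999269
Parallel (C and D): 1 − (1 − 0.843665)(1 − 0.853850) = 0.977152
Series ([0.999269] and [0.977152]): 0.999269 × 0.977152 = 0.9764

0.9764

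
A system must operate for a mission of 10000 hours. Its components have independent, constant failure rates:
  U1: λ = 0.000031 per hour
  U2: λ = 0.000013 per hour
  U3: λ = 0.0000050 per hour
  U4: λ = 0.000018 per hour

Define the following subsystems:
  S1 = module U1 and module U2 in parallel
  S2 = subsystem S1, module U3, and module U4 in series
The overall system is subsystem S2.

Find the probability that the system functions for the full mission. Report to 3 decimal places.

0.769

R(U1) = exp(−0.000031 × 10000) = 0.73345
R(U2) = exp(−0.000013 × 10000) = 0.87810
R(U3) = exp(−0.0000050 × 10000) = 0.95123
R(U4) = exp(−0.000018 × 10000) = 0.83527
Parallel (U1 and U2): 1 − (1 − 0.73345)(1 − 0.87810) = 0.96751
Series ([0.96751], U3, and U4): 0.96751 × 0.95123 × 0.83527 = 0.769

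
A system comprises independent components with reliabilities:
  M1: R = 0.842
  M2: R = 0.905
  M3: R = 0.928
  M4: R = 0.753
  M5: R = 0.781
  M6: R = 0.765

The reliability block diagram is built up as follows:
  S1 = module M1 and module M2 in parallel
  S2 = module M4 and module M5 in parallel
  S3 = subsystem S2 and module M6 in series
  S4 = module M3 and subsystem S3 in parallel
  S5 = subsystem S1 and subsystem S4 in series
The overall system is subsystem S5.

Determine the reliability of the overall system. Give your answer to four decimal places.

Parallel (M1 and M2): 1 − (1 − 0.842000)(1 − 0.905000) = 0.984990
Parallel (M4 and M5): 1 − (1 − 0.753000)(1 − 0.781000) = 0.945907
Series ([0.945907] and M6): 0.945907 × 0.765000 = 0.723619
Parallel (M3 and [0.723619]): 1 − (1 − 0.928000)(1 − 0.723619) = 0.980101
Series ([0.984990] and [0.980101]): 0.984990 × 0.980101 = 0.9654

0.9654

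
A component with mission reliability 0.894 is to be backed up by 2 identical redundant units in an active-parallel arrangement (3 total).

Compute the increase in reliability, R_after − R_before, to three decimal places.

R_before = 0.894
R_after = 1 − (1 − 0.894)^3 = 0.999
ΔR = 0.999 − 0.894 = 0.105

0.105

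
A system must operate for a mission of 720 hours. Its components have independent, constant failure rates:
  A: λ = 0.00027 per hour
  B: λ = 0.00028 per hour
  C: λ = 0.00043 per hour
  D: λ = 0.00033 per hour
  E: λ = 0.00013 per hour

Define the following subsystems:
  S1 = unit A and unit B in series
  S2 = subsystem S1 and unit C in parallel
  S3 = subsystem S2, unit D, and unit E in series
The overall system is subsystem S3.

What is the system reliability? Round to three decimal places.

0.656

R(A) = exp(−0.00027 × 720) = 0.82333
R(B) = exp(−0.00028 × 720) = 0.81742
R(C) = exp(−0.00043 × 720) = 0.73374
R(D) = exp(−0.00033 × 720) = 0.78852
R(E) = exp(−0.00013 × 720) = 0.91065
Series (A and B): 0.82333 × 0.81742 = 0.67301
Parallel ([0.67301] and C): 1 − (1 − 0.67301)(1 − 0.73374) = 0.91294
Series ([0.91294], D, and E): 0.91294 × 0.78852 × 0.91065 = 0.656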